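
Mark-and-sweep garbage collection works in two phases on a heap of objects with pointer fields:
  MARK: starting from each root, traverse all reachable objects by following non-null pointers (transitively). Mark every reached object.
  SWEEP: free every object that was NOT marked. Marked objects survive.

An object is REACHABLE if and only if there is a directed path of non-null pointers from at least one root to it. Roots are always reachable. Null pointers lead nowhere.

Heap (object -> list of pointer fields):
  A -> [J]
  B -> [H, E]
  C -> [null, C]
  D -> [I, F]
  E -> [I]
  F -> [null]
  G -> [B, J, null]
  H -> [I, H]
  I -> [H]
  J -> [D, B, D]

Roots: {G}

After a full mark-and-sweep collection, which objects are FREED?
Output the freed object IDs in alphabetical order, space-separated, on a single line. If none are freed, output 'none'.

Answer: A C

Derivation:
Roots: G
Mark G: refs=B J null, marked=G
Mark B: refs=H E, marked=B G
Mark J: refs=D B D, marked=B G J
Mark H: refs=I H, marked=B G H J
Mark E: refs=I, marked=B E G H J
Mark D: refs=I F, marked=B D E G H J
Mark I: refs=H, marked=B D E G H I J
Mark F: refs=null, marked=B D E F G H I J
Unmarked (collected): A C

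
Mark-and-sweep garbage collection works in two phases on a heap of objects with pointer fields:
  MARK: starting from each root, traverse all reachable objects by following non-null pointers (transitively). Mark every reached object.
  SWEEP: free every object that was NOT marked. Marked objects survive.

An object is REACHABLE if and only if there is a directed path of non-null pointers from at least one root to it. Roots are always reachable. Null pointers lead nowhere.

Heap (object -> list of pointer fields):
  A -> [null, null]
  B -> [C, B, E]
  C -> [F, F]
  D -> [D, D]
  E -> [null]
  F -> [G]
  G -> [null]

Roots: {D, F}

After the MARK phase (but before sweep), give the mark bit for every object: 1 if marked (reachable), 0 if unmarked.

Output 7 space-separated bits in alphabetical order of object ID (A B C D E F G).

Answer: 0 0 0 1 0 1 1

Derivation:
Roots: D F
Mark D: refs=D D, marked=D
Mark F: refs=G, marked=D F
Mark G: refs=null, marked=D F G
Unmarked (collected): A B C E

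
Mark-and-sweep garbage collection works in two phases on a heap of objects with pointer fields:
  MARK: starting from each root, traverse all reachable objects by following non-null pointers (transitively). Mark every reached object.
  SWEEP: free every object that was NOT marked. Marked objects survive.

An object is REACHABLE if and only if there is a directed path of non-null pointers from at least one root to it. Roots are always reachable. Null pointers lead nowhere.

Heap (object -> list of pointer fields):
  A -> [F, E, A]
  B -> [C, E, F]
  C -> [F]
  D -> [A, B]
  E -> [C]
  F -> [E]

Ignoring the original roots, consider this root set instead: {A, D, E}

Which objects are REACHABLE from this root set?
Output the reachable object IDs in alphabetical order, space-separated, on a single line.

Roots: A D E
Mark A: refs=F E A, marked=A
Mark D: refs=A B, marked=A D
Mark E: refs=C, marked=A D E
Mark F: refs=E, marked=A D E F
Mark B: refs=C E F, marked=A B D E F
Mark C: refs=F, marked=A B C D E F
Unmarked (collected): (none)

Answer: A B C D E F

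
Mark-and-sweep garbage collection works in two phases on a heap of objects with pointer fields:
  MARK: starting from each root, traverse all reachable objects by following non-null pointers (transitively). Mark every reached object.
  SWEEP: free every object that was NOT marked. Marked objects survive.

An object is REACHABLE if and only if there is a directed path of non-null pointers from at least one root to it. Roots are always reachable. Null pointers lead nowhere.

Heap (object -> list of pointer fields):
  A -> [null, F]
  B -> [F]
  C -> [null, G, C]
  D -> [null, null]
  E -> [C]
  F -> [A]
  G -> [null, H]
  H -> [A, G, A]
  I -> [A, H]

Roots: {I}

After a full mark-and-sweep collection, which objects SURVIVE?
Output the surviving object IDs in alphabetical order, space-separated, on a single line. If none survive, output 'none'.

Roots: I
Mark I: refs=A H, marked=I
Mark A: refs=null F, marked=A I
Mark H: refs=A G A, marked=A H I
Mark F: refs=A, marked=A F H I
Mark G: refs=null H, marked=A F G H I
Unmarked (collected): B C D E

Answer: A F G H I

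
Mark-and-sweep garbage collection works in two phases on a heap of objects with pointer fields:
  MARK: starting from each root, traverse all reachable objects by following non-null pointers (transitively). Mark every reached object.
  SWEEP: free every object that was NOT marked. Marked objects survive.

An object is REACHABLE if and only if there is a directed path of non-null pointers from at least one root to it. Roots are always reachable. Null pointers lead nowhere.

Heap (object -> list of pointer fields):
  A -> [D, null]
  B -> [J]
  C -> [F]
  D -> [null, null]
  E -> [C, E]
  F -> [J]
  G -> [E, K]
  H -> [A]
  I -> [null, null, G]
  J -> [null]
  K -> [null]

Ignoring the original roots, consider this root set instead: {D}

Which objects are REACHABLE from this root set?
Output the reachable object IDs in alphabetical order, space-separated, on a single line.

Roots: D
Mark D: refs=null null, marked=D
Unmarked (collected): A B C E F G H I J K

Answer: D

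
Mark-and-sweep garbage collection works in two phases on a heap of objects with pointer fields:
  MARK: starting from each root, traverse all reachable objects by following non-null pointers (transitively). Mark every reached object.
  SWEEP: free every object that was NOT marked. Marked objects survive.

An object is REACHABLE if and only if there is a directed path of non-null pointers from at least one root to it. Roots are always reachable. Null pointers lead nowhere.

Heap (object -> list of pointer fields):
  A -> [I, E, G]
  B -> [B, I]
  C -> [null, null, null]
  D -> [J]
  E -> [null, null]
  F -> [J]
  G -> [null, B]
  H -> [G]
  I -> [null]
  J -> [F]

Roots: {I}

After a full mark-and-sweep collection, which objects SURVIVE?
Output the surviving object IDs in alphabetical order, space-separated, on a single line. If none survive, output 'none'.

Answer: I

Derivation:
Roots: I
Mark I: refs=null, marked=I
Unmarked (collected): A B C D E F G H J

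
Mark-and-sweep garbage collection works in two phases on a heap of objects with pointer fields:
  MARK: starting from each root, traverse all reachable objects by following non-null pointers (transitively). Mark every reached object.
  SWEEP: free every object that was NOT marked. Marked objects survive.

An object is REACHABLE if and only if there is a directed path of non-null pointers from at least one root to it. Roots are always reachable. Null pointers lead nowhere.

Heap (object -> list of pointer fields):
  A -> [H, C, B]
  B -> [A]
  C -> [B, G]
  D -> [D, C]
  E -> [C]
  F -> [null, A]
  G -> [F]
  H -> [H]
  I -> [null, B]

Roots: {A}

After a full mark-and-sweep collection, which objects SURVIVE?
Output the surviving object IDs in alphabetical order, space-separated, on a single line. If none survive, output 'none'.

Answer: A B C F G H

Derivation:
Roots: A
Mark A: refs=H C B, marked=A
Mark H: refs=H, marked=A H
Mark C: refs=B G, marked=A C H
Mark B: refs=A, marked=A B C H
Mark G: refs=F, marked=A B C G H
Mark F: refs=null A, marked=A B C F G H
Unmarked (collected): D E I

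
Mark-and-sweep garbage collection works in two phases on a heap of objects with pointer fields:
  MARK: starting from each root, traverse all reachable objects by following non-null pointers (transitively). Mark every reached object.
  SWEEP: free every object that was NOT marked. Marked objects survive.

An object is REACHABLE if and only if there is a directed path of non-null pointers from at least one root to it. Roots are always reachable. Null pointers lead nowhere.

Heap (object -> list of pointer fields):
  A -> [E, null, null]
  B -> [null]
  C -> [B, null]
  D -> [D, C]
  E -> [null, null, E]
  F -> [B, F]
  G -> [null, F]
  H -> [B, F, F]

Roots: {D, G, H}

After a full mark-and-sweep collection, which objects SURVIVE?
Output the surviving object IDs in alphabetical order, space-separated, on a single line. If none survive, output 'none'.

Answer: B C D F G H

Derivation:
Roots: D G H
Mark D: refs=D C, marked=D
Mark G: refs=null F, marked=D G
Mark H: refs=B F F, marked=D G H
Mark C: refs=B null, marked=C D G H
Mark F: refs=B F, marked=C D F G H
Mark B: refs=null, marked=B C D F G H
Unmarked (collected): A E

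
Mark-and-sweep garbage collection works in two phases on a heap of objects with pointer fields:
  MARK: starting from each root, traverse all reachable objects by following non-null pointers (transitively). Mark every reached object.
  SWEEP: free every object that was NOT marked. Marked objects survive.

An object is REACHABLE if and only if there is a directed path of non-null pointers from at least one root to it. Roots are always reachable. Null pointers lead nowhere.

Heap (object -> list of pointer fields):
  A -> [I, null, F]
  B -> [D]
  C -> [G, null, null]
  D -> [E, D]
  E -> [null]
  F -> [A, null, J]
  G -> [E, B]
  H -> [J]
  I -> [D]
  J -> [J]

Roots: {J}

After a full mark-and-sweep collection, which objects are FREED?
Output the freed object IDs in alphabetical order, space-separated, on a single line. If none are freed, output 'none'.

Roots: J
Mark J: refs=J, marked=J
Unmarked (collected): A B C D E F G H I

Answer: A B C D E F G H I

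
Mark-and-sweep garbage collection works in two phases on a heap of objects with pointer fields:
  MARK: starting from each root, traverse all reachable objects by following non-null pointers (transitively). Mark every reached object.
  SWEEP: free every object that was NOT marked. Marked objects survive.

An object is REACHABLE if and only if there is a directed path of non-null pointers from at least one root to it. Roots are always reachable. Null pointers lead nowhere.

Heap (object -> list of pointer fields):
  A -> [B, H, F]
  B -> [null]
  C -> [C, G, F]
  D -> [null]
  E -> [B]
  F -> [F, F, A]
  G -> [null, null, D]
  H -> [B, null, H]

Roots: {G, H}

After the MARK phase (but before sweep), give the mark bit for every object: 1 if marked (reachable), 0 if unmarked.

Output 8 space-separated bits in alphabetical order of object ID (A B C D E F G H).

Roots: G H
Mark G: refs=null null D, marked=G
Mark H: refs=B null H, marked=G H
Mark D: refs=null, marked=D G H
Mark B: refs=null, marked=B D G H
Unmarked (collected): A C E F

Answer: 0 1 0 1 0 0 1 1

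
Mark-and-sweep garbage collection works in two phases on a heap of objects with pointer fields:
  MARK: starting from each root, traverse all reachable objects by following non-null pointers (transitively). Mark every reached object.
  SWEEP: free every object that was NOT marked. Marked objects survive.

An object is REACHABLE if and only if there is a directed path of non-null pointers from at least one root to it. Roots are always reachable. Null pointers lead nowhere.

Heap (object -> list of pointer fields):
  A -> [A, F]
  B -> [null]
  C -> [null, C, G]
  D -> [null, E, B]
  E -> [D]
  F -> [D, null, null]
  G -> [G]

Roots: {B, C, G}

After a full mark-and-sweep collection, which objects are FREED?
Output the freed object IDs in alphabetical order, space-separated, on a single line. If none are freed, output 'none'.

Roots: B C G
Mark B: refs=null, marked=B
Mark C: refs=null C G, marked=B C
Mark G: refs=G, marked=B C G
Unmarked (collected): A D E F

Answer: A D E F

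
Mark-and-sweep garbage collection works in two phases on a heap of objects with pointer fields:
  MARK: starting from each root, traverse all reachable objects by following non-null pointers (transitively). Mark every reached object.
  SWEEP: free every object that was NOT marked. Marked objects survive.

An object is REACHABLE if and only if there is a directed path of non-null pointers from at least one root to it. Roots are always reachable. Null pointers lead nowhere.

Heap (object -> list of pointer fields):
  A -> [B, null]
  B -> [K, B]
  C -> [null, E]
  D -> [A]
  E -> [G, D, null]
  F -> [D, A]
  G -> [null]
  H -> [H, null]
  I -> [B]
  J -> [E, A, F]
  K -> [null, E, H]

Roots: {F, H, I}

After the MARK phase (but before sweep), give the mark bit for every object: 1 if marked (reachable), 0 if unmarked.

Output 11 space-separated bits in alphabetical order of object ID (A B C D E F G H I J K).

Roots: F H I
Mark F: refs=D A, marked=F
Mark H: refs=H null, marked=F H
Mark I: refs=B, marked=F H I
Mark D: refs=A, marked=D F H I
Mark A: refs=B null, marked=A D F H I
Mark B: refs=K B, marked=A B D F H I
Mark K: refs=null E H, marked=A B D F H I K
Mark E: refs=G D null, marked=A B D E F H I K
Mark G: refs=null, marked=A B D E F G H I K
Unmarked (collected): C J

Answer: 1 1 0 1 1 1 1 1 1 0 1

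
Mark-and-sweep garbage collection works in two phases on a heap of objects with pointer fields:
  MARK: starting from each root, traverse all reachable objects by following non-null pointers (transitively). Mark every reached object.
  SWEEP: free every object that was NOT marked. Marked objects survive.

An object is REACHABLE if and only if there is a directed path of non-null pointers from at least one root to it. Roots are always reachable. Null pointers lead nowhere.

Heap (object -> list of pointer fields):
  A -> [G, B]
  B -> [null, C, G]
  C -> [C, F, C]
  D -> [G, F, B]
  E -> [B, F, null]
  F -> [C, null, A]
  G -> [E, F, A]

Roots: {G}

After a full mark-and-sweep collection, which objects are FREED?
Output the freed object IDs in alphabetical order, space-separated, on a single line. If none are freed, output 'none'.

Answer: D

Derivation:
Roots: G
Mark G: refs=E F A, marked=G
Mark E: refs=B F null, marked=E G
Mark F: refs=C null A, marked=E F G
Mark A: refs=G B, marked=A E F G
Mark B: refs=null C G, marked=A B E F G
Mark C: refs=C F C, marked=A B C E F G
Unmarked (collected): D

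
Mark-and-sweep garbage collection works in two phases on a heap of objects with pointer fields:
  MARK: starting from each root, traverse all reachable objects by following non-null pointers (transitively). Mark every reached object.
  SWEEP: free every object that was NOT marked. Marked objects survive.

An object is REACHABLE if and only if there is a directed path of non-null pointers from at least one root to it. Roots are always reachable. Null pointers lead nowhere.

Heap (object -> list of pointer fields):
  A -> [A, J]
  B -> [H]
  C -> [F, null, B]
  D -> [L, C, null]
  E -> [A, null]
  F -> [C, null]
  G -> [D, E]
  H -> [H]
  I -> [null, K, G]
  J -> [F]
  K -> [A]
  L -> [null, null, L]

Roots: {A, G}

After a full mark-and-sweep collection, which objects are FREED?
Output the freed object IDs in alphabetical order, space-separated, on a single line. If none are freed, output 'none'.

Answer: I K

Derivation:
Roots: A G
Mark A: refs=A J, marked=A
Mark G: refs=D E, marked=A G
Mark J: refs=F, marked=A G J
Mark D: refs=L C null, marked=A D G J
Mark E: refs=A null, marked=A D E G J
Mark F: refs=C null, marked=A D E F G J
Mark L: refs=null null L, marked=A D E F G J L
Mark C: refs=F null B, marked=A C D E F G J L
Mark B: refs=H, marked=A B C D E F G J L
Mark H: refs=H, marked=A B C D E F G H J L
Unmarked (collected): I K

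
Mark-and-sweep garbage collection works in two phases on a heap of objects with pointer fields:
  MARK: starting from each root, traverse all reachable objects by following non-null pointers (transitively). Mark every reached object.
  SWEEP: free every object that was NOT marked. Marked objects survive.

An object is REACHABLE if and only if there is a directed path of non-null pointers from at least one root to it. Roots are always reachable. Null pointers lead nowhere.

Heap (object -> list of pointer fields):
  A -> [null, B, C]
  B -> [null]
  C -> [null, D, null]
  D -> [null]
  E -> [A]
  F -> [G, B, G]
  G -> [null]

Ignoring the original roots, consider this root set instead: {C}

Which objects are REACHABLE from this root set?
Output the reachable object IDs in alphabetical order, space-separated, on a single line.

Roots: C
Mark C: refs=null D null, marked=C
Mark D: refs=null, marked=C D
Unmarked (collected): A B E F G

Answer: C D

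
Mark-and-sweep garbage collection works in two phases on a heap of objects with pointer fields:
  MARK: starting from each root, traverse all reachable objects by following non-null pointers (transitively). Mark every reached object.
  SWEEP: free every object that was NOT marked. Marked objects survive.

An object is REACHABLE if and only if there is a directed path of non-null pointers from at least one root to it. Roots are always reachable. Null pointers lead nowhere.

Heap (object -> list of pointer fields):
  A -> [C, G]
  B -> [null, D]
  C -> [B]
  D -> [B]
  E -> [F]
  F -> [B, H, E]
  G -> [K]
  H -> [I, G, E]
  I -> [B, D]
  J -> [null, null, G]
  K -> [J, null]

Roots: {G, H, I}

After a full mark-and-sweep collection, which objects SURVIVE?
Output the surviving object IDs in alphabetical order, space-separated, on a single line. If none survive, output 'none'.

Answer: B D E F G H I J K

Derivation:
Roots: G H I
Mark G: refs=K, marked=G
Mark H: refs=I G E, marked=G H
Mark I: refs=B D, marked=G H I
Mark K: refs=J null, marked=G H I K
Mark E: refs=F, marked=E G H I K
Mark B: refs=null D, marked=B E G H I K
Mark D: refs=B, marked=B D E G H I K
Mark J: refs=null null G, marked=B D E G H I J K
Mark F: refs=B H E, marked=B D E F G H I J K
Unmarked (collected): A C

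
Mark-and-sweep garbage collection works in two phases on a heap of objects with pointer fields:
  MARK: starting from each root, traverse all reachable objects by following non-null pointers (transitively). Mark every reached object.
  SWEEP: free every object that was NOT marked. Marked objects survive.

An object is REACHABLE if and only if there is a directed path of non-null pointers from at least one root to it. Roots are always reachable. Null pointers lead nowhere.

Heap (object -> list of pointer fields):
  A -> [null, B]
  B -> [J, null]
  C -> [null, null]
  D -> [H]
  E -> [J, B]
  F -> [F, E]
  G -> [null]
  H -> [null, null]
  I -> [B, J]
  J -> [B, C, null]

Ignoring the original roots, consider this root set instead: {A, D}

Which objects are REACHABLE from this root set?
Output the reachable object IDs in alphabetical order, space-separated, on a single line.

Answer: A B C D H J

Derivation:
Roots: A D
Mark A: refs=null B, marked=A
Mark D: refs=H, marked=A D
Mark B: refs=J null, marked=A B D
Mark H: refs=null null, marked=A B D H
Mark J: refs=B C null, marked=A B D H J
Mark C: refs=null null, marked=A B C D H J
Unmarked (collected): E F G I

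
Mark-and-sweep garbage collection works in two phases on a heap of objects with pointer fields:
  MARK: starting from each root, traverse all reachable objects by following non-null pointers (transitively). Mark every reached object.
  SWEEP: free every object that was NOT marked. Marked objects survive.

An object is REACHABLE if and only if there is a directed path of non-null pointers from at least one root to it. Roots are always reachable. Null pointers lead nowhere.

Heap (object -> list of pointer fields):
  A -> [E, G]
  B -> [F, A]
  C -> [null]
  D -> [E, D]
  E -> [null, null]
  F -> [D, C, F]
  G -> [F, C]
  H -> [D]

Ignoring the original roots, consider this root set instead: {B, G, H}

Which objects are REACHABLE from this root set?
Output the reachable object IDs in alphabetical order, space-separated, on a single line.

Roots: B G H
Mark B: refs=F A, marked=B
Mark G: refs=F C, marked=B G
Mark H: refs=D, marked=B G H
Mark F: refs=D C F, marked=B F G H
Mark A: refs=E G, marked=A B F G H
Mark C: refs=null, marked=A B C F G H
Mark D: refs=E D, marked=A B C D F G H
Mark E: refs=null null, marked=A B C D E F G H
Unmarked (collected): (none)

Answer: A B C D E F G H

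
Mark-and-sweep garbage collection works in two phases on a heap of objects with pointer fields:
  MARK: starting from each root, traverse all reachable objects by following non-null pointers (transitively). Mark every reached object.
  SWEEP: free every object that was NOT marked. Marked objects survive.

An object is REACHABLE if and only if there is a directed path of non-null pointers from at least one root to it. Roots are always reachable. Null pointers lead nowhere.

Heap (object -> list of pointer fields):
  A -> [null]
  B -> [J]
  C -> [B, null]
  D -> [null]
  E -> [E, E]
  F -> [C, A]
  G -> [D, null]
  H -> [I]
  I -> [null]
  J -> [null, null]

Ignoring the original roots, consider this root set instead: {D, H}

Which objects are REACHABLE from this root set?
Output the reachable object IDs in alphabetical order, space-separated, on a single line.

Answer: D H I

Derivation:
Roots: D H
Mark D: refs=null, marked=D
Mark H: refs=I, marked=D H
Mark I: refs=null, marked=D H I
Unmarked (collected): A B C E F G J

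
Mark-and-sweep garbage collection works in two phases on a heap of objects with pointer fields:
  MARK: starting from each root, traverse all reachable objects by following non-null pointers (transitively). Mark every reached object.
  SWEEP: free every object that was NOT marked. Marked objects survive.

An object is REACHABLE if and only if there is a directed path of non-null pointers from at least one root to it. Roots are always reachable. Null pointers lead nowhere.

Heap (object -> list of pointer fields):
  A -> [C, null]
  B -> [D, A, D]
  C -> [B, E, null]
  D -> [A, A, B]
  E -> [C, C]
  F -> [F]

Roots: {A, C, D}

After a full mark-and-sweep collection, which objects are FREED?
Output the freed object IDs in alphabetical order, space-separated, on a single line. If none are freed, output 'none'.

Roots: A C D
Mark A: refs=C null, marked=A
Mark C: refs=B E null, marked=A C
Mark D: refs=A A B, marked=A C D
Mark B: refs=D A D, marked=A B C D
Mark E: refs=C C, marked=A B C D E
Unmarked (collected): F

Answer: F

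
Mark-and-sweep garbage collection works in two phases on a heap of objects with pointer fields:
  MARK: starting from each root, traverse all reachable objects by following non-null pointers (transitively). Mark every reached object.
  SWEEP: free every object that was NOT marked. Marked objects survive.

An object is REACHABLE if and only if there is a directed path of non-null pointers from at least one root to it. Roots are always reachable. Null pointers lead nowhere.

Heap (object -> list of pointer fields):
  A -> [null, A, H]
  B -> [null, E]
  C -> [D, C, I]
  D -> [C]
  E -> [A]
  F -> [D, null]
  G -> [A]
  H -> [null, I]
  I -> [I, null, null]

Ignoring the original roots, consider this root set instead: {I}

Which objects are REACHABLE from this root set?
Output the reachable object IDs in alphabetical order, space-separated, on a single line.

Roots: I
Mark I: refs=I null null, marked=I
Unmarked (collected): A B C D E F G H

Answer: I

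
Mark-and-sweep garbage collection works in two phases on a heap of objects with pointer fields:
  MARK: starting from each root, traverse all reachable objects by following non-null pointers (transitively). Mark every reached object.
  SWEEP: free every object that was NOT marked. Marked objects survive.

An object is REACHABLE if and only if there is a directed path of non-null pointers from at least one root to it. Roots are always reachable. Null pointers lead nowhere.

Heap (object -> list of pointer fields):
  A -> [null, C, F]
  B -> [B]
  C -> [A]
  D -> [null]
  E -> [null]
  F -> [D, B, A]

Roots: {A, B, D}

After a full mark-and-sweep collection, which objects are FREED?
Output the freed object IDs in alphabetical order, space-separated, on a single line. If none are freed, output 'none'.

Roots: A B D
Mark A: refs=null C F, marked=A
Mark B: refs=B, marked=A B
Mark D: refs=null, marked=A B D
Mark C: refs=A, marked=A B C D
Mark F: refs=D B A, marked=A B C D F
Unmarked (collected): E

Answer: E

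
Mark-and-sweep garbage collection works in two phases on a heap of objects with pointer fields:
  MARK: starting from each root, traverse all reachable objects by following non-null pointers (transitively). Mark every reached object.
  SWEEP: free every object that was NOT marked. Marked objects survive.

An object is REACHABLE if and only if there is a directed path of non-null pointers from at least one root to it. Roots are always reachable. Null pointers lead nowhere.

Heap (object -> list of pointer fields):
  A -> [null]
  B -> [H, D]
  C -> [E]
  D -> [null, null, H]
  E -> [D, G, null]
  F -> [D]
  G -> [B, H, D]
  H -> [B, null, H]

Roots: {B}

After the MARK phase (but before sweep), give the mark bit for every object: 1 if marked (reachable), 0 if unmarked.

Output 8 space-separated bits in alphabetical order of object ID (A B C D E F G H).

Roots: B
Mark B: refs=H D, marked=B
Mark H: refs=B null H, marked=B H
Mark D: refs=null null H, marked=B D H
Unmarked (collected): A C E F G

Answer: 0 1 0 1 0 0 0 1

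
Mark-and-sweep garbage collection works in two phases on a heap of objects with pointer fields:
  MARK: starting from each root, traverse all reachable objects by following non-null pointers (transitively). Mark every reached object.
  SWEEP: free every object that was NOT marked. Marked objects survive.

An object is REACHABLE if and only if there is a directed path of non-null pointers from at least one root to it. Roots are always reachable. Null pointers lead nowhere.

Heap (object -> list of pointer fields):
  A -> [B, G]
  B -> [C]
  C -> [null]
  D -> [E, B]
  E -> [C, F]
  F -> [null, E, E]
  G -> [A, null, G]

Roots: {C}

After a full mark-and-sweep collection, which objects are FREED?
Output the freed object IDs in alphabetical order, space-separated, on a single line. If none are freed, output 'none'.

Answer: A B D E F G

Derivation:
Roots: C
Mark C: refs=null, marked=C
Unmarked (collected): A B D E F G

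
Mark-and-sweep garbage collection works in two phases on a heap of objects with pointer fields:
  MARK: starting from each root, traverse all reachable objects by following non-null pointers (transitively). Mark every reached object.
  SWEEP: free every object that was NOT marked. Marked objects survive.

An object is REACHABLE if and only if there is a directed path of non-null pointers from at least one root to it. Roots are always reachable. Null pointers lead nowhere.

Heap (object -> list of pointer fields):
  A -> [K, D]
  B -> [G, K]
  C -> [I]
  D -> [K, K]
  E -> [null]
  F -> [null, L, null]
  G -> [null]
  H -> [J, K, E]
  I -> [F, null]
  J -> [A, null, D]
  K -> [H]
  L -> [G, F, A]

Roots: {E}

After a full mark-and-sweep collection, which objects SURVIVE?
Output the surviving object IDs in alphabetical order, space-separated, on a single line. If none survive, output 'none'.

Roots: E
Mark E: refs=null, marked=E
Unmarked (collected): A B C D F G H I J K L

Answer: E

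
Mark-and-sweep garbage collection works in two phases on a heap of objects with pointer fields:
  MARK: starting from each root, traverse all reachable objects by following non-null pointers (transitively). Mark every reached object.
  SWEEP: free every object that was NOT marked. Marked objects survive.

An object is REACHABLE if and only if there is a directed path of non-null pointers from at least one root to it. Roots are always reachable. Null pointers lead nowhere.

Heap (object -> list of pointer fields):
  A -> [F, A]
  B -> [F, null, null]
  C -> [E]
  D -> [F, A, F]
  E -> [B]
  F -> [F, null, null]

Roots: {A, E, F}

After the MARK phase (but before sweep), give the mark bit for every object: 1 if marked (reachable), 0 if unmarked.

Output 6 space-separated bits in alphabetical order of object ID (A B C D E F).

Roots: A E F
Mark A: refs=F A, marked=A
Mark E: refs=B, marked=A E
Mark F: refs=F null null, marked=A E F
Mark B: refs=F null null, marked=A B E F
Unmarked (collected): C D

Answer: 1 1 0 0 1 1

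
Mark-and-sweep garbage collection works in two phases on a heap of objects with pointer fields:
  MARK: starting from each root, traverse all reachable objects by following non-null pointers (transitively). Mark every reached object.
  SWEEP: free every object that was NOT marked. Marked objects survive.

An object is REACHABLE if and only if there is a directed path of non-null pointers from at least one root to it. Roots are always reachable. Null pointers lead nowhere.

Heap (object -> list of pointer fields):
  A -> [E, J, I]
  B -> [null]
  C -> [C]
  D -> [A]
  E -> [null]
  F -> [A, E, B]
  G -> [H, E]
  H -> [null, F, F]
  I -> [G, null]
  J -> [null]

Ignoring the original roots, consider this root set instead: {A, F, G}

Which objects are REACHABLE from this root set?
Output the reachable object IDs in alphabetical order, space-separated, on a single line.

Answer: A B E F G H I J

Derivation:
Roots: A F G
Mark A: refs=E J I, marked=A
Mark F: refs=A E B, marked=A F
Mark G: refs=H E, marked=A F G
Mark E: refs=null, marked=A E F G
Mark J: refs=null, marked=A E F G J
Mark I: refs=G null, marked=A E F G I J
Mark B: refs=null, marked=A B E F G I J
Mark H: refs=null F F, marked=A B E F G H I J
Unmarked (collected): C D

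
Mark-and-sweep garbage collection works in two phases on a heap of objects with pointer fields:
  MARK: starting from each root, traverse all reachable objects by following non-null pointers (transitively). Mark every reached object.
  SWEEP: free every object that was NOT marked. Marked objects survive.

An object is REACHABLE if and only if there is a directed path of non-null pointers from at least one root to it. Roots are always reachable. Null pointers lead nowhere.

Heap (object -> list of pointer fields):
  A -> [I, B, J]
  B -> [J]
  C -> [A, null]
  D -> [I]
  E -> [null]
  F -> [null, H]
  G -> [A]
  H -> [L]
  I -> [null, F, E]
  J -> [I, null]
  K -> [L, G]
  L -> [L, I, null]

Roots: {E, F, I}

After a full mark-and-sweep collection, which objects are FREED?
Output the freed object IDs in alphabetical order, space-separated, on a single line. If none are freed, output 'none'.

Answer: A B C D G J K

Derivation:
Roots: E F I
Mark E: refs=null, marked=E
Mark F: refs=null H, marked=E F
Mark I: refs=null F E, marked=E F I
Mark H: refs=L, marked=E F H I
Mark L: refs=L I null, marked=E F H I L
Unmarked (collected): A B C D G J K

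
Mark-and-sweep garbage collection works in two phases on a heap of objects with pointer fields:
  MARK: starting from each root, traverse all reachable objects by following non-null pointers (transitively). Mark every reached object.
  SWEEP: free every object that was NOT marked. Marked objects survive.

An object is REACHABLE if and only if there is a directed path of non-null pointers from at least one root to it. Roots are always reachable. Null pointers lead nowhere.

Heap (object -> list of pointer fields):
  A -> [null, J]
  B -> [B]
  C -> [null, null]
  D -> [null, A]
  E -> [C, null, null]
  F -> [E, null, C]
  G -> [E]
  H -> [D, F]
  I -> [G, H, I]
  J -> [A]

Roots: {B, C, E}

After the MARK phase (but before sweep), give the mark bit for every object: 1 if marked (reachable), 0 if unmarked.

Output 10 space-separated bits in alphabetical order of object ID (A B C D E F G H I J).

Roots: B C E
Mark B: refs=B, marked=B
Mark C: refs=null null, marked=B C
Mark E: refs=C null null, marked=B C E
Unmarked (collected): A D F G H I J

Answer: 0 1 1 0 1 0 0 0 0 0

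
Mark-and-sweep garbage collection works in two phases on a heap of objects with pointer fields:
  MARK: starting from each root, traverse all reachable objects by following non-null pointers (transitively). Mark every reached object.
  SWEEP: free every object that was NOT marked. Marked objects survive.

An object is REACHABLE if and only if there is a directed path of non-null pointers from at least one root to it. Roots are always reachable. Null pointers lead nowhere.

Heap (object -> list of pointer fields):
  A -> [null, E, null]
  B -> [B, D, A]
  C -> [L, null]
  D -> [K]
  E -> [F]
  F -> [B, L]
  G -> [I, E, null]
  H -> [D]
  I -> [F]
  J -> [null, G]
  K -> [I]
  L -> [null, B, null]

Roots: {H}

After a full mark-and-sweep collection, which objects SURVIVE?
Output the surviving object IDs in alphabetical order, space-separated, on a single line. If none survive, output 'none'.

Answer: A B D E F H I K L

Derivation:
Roots: H
Mark H: refs=D, marked=H
Mark D: refs=K, marked=D H
Mark K: refs=I, marked=D H K
Mark I: refs=F, marked=D H I K
Mark F: refs=B L, marked=D F H I K
Mark B: refs=B D A, marked=B D F H I K
Mark L: refs=null B null, marked=B D F H I K L
Mark A: refs=null E null, marked=A B D F H I K L
Mark E: refs=F, marked=A B D E F H I K L
Unmarked (collected): C G J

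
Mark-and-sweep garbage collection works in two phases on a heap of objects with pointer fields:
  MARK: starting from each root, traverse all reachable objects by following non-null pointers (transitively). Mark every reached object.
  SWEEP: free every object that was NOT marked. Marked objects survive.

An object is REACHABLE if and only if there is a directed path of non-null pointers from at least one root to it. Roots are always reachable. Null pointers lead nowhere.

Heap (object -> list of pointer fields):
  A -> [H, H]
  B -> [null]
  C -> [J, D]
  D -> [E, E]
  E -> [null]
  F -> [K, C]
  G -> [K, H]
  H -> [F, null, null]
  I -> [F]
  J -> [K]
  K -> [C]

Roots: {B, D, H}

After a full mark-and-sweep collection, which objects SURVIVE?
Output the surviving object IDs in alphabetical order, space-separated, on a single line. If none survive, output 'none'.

Roots: B D H
Mark B: refs=null, marked=B
Mark D: refs=E E, marked=B D
Mark H: refs=F null null, marked=B D H
Mark E: refs=null, marked=B D E H
Mark F: refs=K C, marked=B D E F H
Mark K: refs=C, marked=B D E F H K
Mark C: refs=J D, marked=B C D E F H K
Mark J: refs=K, marked=B C D E F H J K
Unmarked (collected): A G I

Answer: B C D E F H J K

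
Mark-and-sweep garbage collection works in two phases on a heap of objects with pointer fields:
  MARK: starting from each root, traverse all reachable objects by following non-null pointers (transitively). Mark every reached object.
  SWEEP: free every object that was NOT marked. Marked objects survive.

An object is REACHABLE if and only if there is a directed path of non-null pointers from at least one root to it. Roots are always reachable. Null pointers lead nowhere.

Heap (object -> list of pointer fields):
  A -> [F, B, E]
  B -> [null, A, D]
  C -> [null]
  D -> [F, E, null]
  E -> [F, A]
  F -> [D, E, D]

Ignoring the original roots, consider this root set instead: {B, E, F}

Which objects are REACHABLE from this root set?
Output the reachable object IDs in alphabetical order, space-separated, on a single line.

Roots: B E F
Mark B: refs=null A D, marked=B
Mark E: refs=F A, marked=B E
Mark F: refs=D E D, marked=B E F
Mark A: refs=F B E, marked=A B E F
Mark D: refs=F E null, marked=A B D E F
Unmarked (collected): C

Answer: A B D E F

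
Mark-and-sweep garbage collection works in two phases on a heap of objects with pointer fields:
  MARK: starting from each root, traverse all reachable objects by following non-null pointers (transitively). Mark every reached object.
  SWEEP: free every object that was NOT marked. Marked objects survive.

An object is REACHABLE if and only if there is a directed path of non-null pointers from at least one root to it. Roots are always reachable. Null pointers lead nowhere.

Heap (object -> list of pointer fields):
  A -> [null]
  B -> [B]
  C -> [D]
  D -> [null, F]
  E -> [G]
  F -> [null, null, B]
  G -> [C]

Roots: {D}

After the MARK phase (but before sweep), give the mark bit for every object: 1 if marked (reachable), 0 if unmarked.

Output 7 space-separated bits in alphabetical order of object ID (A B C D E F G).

Answer: 0 1 0 1 0 1 0

Derivation:
Roots: D
Mark D: refs=null F, marked=D
Mark F: refs=null null B, marked=D F
Mark B: refs=B, marked=B D F
Unmarked (collected): A C E G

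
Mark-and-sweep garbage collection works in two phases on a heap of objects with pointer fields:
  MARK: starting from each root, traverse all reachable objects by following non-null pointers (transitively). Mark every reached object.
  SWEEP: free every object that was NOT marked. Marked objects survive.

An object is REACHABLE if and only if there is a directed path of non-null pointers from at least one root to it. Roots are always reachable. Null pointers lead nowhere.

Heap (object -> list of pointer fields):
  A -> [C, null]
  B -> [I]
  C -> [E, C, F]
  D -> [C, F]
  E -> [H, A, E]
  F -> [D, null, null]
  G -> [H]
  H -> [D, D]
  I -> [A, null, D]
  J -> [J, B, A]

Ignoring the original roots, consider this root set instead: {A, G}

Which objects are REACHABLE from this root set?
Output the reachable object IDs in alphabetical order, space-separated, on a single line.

Answer: A C D E F G H

Derivation:
Roots: A G
Mark A: refs=C null, marked=A
Mark G: refs=H, marked=A G
Mark C: refs=E C F, marked=A C G
Mark H: refs=D D, marked=A C G H
Mark E: refs=H A E, marked=A C E G H
Mark F: refs=D null null, marked=A C E F G H
Mark D: refs=C F, marked=A C D E F G H
Unmarked (collected): B I J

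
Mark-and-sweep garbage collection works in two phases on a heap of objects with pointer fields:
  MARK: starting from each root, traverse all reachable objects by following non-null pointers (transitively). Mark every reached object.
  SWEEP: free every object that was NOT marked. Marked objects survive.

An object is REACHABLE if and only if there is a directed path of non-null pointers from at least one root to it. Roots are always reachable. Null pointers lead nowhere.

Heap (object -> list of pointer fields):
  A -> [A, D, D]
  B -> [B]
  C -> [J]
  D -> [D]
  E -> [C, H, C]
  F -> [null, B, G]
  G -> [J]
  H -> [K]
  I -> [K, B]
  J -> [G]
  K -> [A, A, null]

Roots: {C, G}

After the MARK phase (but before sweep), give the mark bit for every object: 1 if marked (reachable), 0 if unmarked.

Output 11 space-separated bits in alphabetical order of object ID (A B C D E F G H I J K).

Roots: C G
Mark C: refs=J, marked=C
Mark G: refs=J, marked=C G
Mark J: refs=G, marked=C G J
Unmarked (collected): A B D E F H I K

Answer: 0 0 1 0 0 0 1 0 0 1 0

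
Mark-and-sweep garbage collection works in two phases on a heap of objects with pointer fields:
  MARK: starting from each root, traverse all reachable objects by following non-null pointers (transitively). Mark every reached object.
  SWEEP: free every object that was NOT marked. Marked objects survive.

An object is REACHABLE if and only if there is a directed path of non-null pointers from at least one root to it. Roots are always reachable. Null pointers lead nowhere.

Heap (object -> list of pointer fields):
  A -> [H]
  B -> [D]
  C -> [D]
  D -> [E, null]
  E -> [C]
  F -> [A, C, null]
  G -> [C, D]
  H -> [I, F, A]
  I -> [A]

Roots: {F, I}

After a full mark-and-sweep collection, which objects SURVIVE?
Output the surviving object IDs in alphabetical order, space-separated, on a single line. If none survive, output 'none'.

Answer: A C D E F H I

Derivation:
Roots: F I
Mark F: refs=A C null, marked=F
Mark I: refs=A, marked=F I
Mark A: refs=H, marked=A F I
Mark C: refs=D, marked=A C F I
Mark H: refs=I F A, marked=A C F H I
Mark D: refs=E null, marked=A C D F H I
Mark E: refs=C, marked=A C D E F H I
Unmarked (collected): B G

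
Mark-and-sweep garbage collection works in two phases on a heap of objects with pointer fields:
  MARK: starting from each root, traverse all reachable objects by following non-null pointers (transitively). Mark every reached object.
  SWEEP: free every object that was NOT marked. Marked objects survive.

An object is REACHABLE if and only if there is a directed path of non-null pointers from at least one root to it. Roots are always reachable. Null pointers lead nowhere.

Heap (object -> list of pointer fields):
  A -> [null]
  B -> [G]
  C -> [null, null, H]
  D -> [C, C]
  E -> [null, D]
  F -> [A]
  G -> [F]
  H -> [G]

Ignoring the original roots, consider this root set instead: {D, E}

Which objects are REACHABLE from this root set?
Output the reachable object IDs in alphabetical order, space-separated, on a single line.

Roots: D E
Mark D: refs=C C, marked=D
Mark E: refs=null D, marked=D E
Mark C: refs=null null H, marked=C D E
Mark H: refs=G, marked=C D E H
Mark G: refs=F, marked=C D E G H
Mark F: refs=A, marked=C D E F G H
Mark A: refs=null, marked=A C D E F G H
Unmarked (collected): B

Answer: A C D E F G H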